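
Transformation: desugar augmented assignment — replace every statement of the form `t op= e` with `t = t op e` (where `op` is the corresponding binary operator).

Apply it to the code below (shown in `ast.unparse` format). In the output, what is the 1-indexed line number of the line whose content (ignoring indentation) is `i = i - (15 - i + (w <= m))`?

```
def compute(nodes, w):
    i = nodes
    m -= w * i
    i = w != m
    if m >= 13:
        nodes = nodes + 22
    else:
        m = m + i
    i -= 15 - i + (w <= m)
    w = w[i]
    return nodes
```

Transformed code:
def compute(nodes, w):
    i = nodes
    m = m - w * i
    i = w != m
    if m >= 13:
        nodes = nodes + 22
    else:
        m = m + i
    i = i - (15 - i + (w <= m))
    w = w[i]
    return nodes

9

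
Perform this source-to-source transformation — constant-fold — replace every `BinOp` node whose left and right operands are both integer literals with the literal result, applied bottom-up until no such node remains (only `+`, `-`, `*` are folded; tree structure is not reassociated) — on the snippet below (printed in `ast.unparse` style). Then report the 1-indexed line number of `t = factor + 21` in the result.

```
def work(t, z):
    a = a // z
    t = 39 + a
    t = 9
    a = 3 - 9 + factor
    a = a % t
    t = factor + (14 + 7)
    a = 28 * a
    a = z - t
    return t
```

7

Transformed code:
def work(t, z):
    a = a // z
    t = 39 + a
    t = 9
    a = -6 + factor
    a = a % t
    t = factor + 21
    a = 28 * a
    a = z - t
    return t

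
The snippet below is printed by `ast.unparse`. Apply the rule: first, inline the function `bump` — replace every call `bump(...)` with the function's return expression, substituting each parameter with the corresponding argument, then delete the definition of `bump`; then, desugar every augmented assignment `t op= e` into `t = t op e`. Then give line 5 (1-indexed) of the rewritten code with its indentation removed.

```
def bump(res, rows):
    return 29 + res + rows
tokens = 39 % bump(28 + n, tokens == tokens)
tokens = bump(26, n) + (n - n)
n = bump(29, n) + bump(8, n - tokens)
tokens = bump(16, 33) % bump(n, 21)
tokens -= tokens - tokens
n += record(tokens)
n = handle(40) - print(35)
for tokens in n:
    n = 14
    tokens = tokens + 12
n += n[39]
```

tokens = tokens - (tokens - tokens)

Transformed code:
tokens = 39 % (29 + (28 + n) + (tokens == tokens))
tokens = 29 + 26 + n + (n - n)
n = 29 + 29 + n + (29 + 8 + (n - tokens))
tokens = (29 + 16 + 33) % (29 + n + 21)
tokens = tokens - (tokens - tokens)
n = n + record(tokens)
n = handle(40) - print(35)
for tokens in n:
    n = 14
    tokens = tokens + 12
n = n + n[39]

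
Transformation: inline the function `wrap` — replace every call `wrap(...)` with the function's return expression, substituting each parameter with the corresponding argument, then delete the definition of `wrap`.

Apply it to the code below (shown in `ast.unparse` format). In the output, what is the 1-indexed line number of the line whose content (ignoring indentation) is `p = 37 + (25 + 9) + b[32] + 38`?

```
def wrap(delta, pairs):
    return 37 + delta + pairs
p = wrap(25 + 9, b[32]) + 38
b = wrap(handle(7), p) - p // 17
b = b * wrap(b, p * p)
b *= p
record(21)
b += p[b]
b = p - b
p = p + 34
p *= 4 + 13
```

Transformed code:
p = 37 + (25 + 9) + b[32] + 38
b = 37 + handle(7) + p - p // 17
b = b * (37 + b + p * p)
b *= p
record(21)
b += p[b]
b = p - b
p = p + 34
p *= 4 + 13

1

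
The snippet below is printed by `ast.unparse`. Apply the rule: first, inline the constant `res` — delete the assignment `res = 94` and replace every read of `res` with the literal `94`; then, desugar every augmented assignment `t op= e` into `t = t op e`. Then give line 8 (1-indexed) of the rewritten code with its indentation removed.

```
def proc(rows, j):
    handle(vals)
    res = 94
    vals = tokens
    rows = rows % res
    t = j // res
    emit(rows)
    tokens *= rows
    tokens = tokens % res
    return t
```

tokens = tokens % 94

Transformed code:
def proc(rows, j):
    handle(vals)
    vals = tokens
    rows = rows % 94
    t = j // 94
    emit(rows)
    tokens = tokens * rows
    tokens = tokens % 94
    return t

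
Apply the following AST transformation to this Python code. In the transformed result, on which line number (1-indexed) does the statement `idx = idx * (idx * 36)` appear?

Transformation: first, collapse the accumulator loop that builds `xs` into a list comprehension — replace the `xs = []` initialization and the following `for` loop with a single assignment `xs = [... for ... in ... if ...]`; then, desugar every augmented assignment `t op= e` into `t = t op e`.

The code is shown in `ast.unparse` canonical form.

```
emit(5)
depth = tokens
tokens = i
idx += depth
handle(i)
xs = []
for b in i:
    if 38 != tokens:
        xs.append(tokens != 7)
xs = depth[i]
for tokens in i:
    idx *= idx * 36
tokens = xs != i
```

Transformed code:
emit(5)
depth = tokens
tokens = i
idx = idx + depth
handle(i)
xs = [tokens != 7 for b in i if 38 != tokens]
xs = depth[i]
for tokens in i:
    idx = idx * (idx * 36)
tokens = xs != i

9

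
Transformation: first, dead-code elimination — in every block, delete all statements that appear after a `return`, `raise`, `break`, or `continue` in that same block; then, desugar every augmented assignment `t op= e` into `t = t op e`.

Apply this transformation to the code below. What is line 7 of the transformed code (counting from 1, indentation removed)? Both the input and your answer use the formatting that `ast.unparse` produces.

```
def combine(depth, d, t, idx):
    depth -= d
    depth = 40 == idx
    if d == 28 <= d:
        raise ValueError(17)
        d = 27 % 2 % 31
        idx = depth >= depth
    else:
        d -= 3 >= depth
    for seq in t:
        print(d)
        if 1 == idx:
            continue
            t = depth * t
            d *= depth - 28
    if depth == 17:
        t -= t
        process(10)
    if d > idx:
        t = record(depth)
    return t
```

Transformed code:
def combine(depth, d, t, idx):
    depth = depth - d
    depth = 40 == idx
    if d == 28 <= d:
        raise ValueError(17)
    else:
        d = d - (3 >= depth)
    for seq in t:
        print(d)
        if 1 == idx:
            continue
    if depth == 17:
        t = t - t
        process(10)
    if d > idx:
        t = record(depth)
    return t

d = d - (3 >= depth)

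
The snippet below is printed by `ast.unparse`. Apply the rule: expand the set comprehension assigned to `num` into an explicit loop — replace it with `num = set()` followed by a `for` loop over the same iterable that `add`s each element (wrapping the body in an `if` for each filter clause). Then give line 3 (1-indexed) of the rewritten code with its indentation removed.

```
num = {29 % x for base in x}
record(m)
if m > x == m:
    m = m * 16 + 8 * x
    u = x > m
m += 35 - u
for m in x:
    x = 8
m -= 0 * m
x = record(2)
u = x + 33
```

Transformed code:
num = set()
for base in x:
    num.add(29 % x)
record(m)
if m > x == m:
    m = m * 16 + 8 * x
    u = x > m
m += 35 - u
for m in x:
    x = 8
m -= 0 * m
x = record(2)
u = x + 33

num.add(29 % x)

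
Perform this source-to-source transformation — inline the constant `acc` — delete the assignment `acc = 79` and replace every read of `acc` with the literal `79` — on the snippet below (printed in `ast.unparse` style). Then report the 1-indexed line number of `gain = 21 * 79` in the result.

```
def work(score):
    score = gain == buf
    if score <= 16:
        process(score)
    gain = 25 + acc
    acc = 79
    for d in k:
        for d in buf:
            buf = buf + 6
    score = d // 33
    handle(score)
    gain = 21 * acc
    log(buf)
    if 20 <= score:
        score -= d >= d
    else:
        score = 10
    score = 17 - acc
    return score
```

Transformed code:
def work(score):
    score = gain == buf
    if score <= 16:
        process(score)
    gain = 25 + 79
    for d in k:
        for d in buf:
            buf = buf + 6
    score = d // 33
    handle(score)
    gain = 21 * 79
    log(buf)
    if 20 <= score:
        score -= d >= d
    else:
        score = 10
    score = 17 - 79
    return score

11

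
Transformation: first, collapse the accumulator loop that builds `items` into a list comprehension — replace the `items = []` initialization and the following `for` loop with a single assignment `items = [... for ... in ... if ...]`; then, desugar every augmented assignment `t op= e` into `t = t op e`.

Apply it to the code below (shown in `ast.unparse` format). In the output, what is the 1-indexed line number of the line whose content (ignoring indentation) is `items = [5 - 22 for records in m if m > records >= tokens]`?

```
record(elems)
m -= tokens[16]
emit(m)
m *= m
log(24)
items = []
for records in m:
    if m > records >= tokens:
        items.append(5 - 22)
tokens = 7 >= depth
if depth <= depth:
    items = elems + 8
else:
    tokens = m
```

Transformed code:
record(elems)
m = m - tokens[16]
emit(m)
m = m * m
log(24)
items = [5 - 22 for records in m if m > records >= tokens]
tokens = 7 >= depth
if depth <= depth:
    items = elems + 8
else:
    tokens = m

6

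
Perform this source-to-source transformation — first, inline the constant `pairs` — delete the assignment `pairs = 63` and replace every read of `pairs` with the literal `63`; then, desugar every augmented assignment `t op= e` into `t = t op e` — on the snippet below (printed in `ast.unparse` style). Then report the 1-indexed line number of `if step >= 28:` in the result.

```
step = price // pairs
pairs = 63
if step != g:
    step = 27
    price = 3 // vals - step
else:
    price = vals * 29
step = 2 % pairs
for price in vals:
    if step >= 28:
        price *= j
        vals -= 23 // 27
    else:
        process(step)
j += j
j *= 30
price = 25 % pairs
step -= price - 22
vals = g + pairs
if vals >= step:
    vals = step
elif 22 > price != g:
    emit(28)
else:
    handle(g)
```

9

Transformed code:
step = price // 63
if step != g:
    step = 27
    price = 3 // vals - step
else:
    price = vals * 29
step = 2 % 63
for price in vals:
    if step >= 28:
        price = price * j
        vals = vals - 23 // 27
    else:
        process(step)
j = j + j
j = j * 30
price = 25 % 63
step = step - (price - 22)
vals = g + 63
if vals >= step:
    vals = step
elif 22 > price != g:
    emit(28)
else:
    handle(g)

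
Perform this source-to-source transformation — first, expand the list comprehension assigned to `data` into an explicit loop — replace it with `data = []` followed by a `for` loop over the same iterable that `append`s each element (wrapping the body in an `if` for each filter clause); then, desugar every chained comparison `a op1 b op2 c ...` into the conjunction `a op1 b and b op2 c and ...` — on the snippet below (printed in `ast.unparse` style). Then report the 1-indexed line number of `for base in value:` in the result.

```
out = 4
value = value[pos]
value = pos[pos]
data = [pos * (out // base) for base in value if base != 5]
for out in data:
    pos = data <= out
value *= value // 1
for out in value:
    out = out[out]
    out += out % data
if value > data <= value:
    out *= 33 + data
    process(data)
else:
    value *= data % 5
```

5

Transformed code:
out = 4
value = value[pos]
value = pos[pos]
data = []
for base in value:
    if base != 5:
        data.append(pos * (out // base))
for out in data:
    pos = data <= out
value *= value // 1
for out in value:
    out = out[out]
    out += out % data
if value > data and data <= value:
    out *= 33 + data
    process(data)
else:
    value *= data % 5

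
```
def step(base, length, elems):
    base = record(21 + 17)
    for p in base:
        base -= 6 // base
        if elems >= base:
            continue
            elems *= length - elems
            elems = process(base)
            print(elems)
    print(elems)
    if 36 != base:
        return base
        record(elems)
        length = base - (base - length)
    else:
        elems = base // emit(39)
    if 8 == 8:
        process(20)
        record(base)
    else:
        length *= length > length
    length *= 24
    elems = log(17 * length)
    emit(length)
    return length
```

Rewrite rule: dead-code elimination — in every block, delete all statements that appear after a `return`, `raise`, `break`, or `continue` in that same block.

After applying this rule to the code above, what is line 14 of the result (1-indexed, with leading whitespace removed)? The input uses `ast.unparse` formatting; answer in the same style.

record(base)

Transformed code:
def step(base, length, elems):
    base = record(21 + 17)
    for p in base:
        base -= 6 // base
        if elems >= base:
            continue
    print(elems)
    if 36 != base:
        return base
    else:
        elems = base // emit(39)
    if 8 == 8:
        process(20)
        record(base)
    else:
        length *= length > length
    length *= 24
    elems = log(17 * length)
    emit(length)
    return length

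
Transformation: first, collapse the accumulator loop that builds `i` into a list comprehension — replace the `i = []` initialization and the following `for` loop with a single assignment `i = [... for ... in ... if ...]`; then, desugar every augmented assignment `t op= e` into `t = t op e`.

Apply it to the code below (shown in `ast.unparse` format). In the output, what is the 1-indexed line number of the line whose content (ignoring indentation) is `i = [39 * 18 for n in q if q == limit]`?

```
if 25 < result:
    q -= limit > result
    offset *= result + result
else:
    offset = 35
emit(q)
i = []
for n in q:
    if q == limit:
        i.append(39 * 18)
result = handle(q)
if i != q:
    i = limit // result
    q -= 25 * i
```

7

Transformed code:
if 25 < result:
    q = q - (limit > result)
    offset = offset * (result + result)
else:
    offset = 35
emit(q)
i = [39 * 18 for n in q if q == limit]
result = handle(q)
if i != q:
    i = limit // result
    q = q - 25 * i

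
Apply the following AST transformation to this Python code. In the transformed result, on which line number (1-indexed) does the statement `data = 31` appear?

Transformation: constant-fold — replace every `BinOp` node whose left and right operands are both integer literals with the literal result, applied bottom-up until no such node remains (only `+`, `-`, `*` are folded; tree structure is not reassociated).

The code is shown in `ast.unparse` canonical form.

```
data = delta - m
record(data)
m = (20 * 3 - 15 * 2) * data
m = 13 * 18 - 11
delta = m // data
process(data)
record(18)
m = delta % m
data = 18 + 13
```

9

Transformed code:
data = delta - m
record(data)
m = 30 * data
m = 223
delta = m // data
process(data)
record(18)
m = delta % m
data = 31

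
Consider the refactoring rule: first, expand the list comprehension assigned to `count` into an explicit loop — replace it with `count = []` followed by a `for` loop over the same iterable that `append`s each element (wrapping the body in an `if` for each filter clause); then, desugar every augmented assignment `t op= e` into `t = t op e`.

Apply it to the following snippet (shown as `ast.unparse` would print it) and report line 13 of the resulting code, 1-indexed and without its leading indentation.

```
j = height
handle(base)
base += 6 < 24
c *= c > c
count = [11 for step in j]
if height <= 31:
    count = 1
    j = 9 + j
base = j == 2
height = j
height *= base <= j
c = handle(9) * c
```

height = height * (base <= j)

Transformed code:
j = height
handle(base)
base = base + (6 < 24)
c = c * (c > c)
count = []
for step in j:
    count.append(11)
if height <= 31:
    count = 1
    j = 9 + j
base = j == 2
height = j
height = height * (base <= j)
c = handle(9) * c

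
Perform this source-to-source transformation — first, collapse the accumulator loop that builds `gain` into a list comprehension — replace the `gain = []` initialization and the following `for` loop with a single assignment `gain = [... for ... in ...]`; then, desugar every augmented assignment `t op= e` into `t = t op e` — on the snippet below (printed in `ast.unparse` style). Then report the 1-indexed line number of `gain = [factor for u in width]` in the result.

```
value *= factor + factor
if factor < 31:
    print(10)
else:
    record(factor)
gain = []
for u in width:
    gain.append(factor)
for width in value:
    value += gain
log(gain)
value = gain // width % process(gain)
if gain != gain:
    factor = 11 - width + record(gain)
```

6

Transformed code:
value = value * (factor + factor)
if factor < 31:
    print(10)
else:
    record(factor)
gain = [factor for u in width]
for width in value:
    value = value + gain
log(gain)
value = gain // width % process(gain)
if gain != gain:
    factor = 11 - width + record(gain)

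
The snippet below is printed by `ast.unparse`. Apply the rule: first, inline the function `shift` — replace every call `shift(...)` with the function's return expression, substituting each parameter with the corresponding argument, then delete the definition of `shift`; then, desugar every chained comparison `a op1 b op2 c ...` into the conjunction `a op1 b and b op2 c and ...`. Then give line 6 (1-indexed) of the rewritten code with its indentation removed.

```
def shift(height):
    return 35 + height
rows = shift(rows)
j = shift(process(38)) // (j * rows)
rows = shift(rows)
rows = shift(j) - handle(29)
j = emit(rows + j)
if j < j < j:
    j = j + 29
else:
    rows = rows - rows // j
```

if j < j and j < j:

Transformed code:
rows = 35 + rows
j = (35 + process(38)) // (j * rows)
rows = 35 + rows
rows = 35 + j - handle(29)
j = emit(rows + j)
if j < j and j < j:
    j = j + 29
else:
    rows = rows - rows // j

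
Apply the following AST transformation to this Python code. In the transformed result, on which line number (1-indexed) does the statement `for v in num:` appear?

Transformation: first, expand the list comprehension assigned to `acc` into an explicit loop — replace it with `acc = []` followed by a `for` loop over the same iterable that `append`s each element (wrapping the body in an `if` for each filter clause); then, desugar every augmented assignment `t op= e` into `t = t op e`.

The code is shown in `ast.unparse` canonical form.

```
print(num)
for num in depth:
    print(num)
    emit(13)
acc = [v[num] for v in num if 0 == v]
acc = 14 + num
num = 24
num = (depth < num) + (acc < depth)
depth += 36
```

Transformed code:
print(num)
for num in depth:
    print(num)
    emit(13)
acc = []
for v in num:
    if 0 == v:
        acc.append(v[num])
acc = 14 + num
num = 24
num = (depth < num) + (acc < depth)
depth = depth + 36

6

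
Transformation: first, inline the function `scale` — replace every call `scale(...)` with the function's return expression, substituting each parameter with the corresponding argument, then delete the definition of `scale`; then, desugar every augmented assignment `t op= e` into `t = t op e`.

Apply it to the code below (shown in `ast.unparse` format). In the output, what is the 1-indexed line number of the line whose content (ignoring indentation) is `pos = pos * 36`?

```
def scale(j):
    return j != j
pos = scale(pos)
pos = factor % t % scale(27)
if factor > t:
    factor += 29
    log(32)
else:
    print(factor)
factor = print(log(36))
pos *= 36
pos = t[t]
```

Transformed code:
pos = pos != pos
pos = factor % t % (27 != 27)
if factor > t:
    factor = factor + 29
    log(32)
else:
    print(factor)
factor = print(log(36))
pos = pos * 36
pos = t[t]

9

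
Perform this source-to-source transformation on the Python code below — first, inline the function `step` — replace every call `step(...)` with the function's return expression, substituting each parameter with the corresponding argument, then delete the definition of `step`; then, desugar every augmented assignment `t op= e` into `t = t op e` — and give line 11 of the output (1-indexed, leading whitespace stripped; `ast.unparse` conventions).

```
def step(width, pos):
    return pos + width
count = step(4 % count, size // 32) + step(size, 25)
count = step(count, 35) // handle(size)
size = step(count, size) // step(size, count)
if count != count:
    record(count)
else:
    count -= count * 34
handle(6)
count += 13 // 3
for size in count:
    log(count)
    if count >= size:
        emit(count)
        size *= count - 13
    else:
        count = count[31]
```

log(count)

Transformed code:
count = size // 32 + 4 % count + (25 + size)
count = (35 + count) // handle(size)
size = (size + count) // (count + size)
if count != count:
    record(count)
else:
    count = count - count * 34
handle(6)
count = count + 13 // 3
for size in count:
    log(count)
    if count >= size:
        emit(count)
        size = size * (count - 13)
    else:
        count = count[31]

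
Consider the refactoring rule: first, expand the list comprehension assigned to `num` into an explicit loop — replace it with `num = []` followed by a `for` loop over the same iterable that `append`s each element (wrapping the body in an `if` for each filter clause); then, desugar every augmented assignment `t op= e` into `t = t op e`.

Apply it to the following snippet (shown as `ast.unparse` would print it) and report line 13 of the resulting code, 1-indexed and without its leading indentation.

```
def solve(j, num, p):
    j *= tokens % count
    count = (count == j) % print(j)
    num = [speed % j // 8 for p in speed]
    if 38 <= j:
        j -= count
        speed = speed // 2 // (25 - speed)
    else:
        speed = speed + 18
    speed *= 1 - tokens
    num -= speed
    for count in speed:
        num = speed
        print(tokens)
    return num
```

num = num - speed

Transformed code:
def solve(j, num, p):
    j = j * (tokens % count)
    count = (count == j) % print(j)
    num = []
    for p in speed:
        num.append(speed % j // 8)
    if 38 <= j:
        j = j - count
        speed = speed // 2 // (25 - speed)
    else:
        speed = speed + 18
    speed = speed * (1 - tokens)
    num = num - speed
    for count in speed:
        num = speed
        print(tokens)
    return num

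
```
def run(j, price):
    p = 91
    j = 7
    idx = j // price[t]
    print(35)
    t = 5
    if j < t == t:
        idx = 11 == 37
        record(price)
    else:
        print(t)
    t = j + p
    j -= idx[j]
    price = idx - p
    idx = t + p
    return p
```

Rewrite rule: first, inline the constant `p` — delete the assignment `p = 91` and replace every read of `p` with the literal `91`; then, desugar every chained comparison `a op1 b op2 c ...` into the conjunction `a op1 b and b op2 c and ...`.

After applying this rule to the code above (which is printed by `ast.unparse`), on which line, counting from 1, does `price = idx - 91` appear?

Transformed code:
def run(j, price):
    j = 7
    idx = j // price[t]
    print(35)
    t = 5
    if j < t and t == t:
        idx = 11 == 37
        record(price)
    else:
        print(t)
    t = j + 91
    j -= idx[j]
    price = idx - 91
    idx = t + 91
    return 91

13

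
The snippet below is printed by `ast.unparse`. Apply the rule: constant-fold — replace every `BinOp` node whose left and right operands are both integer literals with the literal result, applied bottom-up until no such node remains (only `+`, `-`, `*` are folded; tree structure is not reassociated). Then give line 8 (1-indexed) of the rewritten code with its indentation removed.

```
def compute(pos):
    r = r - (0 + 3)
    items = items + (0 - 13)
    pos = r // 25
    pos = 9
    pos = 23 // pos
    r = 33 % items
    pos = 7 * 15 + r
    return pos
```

pos = 105 + r

Transformed code:
def compute(pos):
    r = r - 3
    items = items + -13
    pos = r // 25
    pos = 9
    pos = 23 // pos
    r = 33 % items
    pos = 105 + r
    return pos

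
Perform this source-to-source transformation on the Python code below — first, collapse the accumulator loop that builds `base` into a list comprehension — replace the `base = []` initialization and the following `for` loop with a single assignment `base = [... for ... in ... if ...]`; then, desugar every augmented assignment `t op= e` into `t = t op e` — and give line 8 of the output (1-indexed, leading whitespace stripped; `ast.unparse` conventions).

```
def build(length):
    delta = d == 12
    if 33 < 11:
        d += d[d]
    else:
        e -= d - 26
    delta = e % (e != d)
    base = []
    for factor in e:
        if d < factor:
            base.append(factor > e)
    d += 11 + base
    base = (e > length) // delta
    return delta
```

Transformed code:
def build(length):
    delta = d == 12
    if 33 < 11:
        d = d + d[d]
    else:
        e = e - (d - 26)
    delta = e % (e != d)
    base = [factor > e for factor in e if d < factor]
    d = d + (11 + base)
    base = (e > length) // delta
    return delta

base = [factor > e for factor in e if d < factor]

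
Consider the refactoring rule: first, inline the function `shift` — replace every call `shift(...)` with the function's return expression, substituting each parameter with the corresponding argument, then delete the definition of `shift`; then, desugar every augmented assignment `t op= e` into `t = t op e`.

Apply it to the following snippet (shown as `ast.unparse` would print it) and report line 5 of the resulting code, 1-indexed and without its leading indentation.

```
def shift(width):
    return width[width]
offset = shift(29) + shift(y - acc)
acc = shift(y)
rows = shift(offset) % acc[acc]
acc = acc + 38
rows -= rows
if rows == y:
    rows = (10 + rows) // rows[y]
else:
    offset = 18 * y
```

rows = rows - rows

Transformed code:
offset = 29[29] + (y - acc)[y - acc]
acc = y[y]
rows = offset[offset] % acc[acc]
acc = acc + 38
rows = rows - rows
if rows == y:
    rows = (10 + rows) // rows[y]
else:
    offset = 18 * y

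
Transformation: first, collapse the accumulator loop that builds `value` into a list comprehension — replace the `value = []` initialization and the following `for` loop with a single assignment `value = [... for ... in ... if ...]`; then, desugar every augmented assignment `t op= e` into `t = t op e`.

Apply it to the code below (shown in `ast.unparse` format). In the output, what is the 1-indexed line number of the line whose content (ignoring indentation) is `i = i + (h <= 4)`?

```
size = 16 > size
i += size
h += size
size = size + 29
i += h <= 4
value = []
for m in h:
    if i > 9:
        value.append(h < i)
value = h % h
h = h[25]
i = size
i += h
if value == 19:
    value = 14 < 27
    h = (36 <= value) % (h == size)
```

Transformed code:
size = 16 > size
i = i + size
h = h + size
size = size + 29
i = i + (h <= 4)
value = [h < i for m in h if i > 9]
value = h % h
h = h[25]
i = size
i = i + h
if value == 19:
    value = 14 < 27
    h = (36 <= value) % (h == size)

5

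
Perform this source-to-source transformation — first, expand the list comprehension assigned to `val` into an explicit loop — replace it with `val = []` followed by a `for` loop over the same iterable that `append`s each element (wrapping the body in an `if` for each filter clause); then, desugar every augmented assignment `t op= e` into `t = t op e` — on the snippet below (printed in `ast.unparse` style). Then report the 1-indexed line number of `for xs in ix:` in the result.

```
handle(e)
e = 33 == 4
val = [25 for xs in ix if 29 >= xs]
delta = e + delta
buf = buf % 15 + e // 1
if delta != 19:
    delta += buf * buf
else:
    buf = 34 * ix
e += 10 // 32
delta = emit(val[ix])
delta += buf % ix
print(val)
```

4

Transformed code:
handle(e)
e = 33 == 4
val = []
for xs in ix:
    if 29 >= xs:
        val.append(25)
delta = e + delta
buf = buf % 15 + e // 1
if delta != 19:
    delta = delta + buf * buf
else:
    buf = 34 * ix
e = e + 10 // 32
delta = emit(val[ix])
delta = delta + buf % ix
print(val)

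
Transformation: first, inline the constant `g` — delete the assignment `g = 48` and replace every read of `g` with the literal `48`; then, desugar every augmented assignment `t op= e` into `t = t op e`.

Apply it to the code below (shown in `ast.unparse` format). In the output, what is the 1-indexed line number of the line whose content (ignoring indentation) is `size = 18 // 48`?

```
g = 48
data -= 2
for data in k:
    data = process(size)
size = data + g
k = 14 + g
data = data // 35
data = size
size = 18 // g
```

8

Transformed code:
data = data - 2
for data in k:
    data = process(size)
size = data + 48
k = 14 + 48
data = data // 35
data = size
size = 18 // 48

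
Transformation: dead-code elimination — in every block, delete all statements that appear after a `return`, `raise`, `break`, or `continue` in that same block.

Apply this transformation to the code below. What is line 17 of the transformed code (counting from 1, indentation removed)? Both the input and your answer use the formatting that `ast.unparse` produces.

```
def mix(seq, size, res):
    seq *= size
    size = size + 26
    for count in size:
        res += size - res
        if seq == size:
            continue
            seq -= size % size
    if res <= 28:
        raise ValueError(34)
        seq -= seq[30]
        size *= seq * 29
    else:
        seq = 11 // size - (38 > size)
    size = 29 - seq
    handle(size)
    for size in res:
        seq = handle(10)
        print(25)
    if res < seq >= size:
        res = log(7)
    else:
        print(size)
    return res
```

Transformed code:
def mix(seq, size, res):
    seq *= size
    size = size + 26
    for count in size:
        res += size - res
        if seq == size:
            continue
    if res <= 28:
        raise ValueError(34)
    else:
        seq = 11 // size - (38 > size)
    size = 29 - seq
    handle(size)
    for size in res:
        seq = handle(10)
        print(25)
    if res < seq >= size:
        res = log(7)
    else:
        print(size)
    return res

if res < seq >= size:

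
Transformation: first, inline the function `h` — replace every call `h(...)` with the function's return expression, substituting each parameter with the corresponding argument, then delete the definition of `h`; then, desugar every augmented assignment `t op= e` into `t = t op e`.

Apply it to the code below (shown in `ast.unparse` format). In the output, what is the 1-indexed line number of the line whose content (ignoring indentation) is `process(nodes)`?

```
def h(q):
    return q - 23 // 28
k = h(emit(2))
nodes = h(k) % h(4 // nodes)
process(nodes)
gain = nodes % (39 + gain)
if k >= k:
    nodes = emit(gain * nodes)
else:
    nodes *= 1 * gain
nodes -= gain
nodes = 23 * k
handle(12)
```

Transformed code:
k = emit(2) - 23 // 28
nodes = (k - 23 // 28) % (4 // nodes - 23 // 28)
process(nodes)
gain = nodes % (39 + gain)
if k >= k:
    nodes = emit(gain * nodes)
else:
    nodes = nodes * (1 * gain)
nodes = nodes - gain
nodes = 23 * k
handle(12)

3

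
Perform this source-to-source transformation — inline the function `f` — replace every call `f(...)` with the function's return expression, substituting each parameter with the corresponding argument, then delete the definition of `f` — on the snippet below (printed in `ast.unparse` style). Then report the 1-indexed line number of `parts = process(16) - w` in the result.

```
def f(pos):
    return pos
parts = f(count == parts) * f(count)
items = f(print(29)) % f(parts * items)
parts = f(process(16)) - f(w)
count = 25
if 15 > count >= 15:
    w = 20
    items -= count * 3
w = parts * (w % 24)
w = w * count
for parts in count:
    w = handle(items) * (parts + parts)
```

Transformed code:
parts = (count == parts) * count
items = print(29) % (parts * items)
parts = process(16) - w
count = 25
if 15 > count >= 15:
    w = 20
    items -= count * 3
w = parts * (w % 24)
w = w * count
for parts in count:
    w = handle(items) * (parts + parts)

3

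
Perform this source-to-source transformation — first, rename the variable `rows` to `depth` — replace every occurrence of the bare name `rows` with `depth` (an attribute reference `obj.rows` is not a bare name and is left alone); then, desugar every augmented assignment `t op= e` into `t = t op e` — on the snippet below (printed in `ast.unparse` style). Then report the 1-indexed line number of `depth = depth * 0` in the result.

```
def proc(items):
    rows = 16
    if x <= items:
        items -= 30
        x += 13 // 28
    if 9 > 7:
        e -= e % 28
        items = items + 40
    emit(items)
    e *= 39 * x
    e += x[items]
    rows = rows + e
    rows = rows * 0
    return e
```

Transformed code:
def proc(items):
    depth = 16
    if x <= items:
        items = items - 30
        x = x + 13 // 28
    if 9 > 7:
        e = e - e % 28
        items = items + 40
    emit(items)
    e = e * (39 * x)
    e = e + x[items]
    depth = depth + e
    depth = depth * 0
    return e

13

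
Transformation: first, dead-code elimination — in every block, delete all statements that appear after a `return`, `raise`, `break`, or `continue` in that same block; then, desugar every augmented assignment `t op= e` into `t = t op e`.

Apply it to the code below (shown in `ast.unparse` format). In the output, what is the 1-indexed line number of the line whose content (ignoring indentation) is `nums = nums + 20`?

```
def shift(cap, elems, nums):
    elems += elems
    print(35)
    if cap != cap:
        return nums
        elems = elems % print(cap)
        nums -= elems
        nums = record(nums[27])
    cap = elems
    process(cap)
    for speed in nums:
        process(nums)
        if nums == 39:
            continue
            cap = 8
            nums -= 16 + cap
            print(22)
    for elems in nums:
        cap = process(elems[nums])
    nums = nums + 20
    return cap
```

14

Transformed code:
def shift(cap, elems, nums):
    elems = elems + elems
    print(35)
    if cap != cap:
        return nums
    cap = elems
    process(cap)
    for speed in nums:
        process(nums)
        if nums == 39:
            continue
    for elems in nums:
        cap = process(elems[nums])
    nums = nums + 20
    return cap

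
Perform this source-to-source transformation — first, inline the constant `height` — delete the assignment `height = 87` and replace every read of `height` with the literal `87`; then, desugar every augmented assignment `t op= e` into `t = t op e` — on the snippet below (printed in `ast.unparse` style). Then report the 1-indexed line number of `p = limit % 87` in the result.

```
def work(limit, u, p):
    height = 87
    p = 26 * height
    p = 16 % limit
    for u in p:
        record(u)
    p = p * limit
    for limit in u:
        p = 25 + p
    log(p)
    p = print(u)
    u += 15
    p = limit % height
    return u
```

12

Transformed code:
def work(limit, u, p):
    p = 26 * 87
    p = 16 % limit
    for u in p:
        record(u)
    p = p * limit
    for limit in u:
        p = 25 + p
    log(p)
    p = print(u)
    u = u + 15
    p = limit % 87
    return u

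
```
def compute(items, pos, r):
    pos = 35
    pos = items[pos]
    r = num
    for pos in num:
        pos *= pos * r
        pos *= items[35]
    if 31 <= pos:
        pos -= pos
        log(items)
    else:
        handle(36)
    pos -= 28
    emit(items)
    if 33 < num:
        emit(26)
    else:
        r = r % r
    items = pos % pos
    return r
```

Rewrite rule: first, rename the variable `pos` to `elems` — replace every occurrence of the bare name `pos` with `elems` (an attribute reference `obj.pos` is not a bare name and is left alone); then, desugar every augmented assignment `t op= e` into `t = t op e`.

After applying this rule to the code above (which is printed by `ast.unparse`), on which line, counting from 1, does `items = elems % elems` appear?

19

Transformed code:
def compute(items, elems, r):
    elems = 35
    elems = items[elems]
    r = num
    for elems in num:
        elems = elems * (elems * r)
        elems = elems * items[35]
    if 31 <= elems:
        elems = elems - elems
        log(items)
    else:
        handle(36)
    elems = elems - 28
    emit(items)
    if 33 < num:
        emit(26)
    else:
        r = r % r
    items = elems % elems
    return r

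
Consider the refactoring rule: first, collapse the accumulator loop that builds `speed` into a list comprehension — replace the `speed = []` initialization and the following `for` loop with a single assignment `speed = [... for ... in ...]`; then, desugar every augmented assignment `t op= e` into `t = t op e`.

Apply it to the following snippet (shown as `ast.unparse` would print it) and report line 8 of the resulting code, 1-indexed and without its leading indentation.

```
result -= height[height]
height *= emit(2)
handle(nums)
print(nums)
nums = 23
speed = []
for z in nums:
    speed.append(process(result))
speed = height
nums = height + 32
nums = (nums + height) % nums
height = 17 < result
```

Transformed code:
result = result - height[height]
height = height * emit(2)
handle(nums)
print(nums)
nums = 23
speed = [process(result) for z in nums]
speed = height
nums = height + 32
nums = (nums + height) % nums
height = 17 < result

nums = height + 32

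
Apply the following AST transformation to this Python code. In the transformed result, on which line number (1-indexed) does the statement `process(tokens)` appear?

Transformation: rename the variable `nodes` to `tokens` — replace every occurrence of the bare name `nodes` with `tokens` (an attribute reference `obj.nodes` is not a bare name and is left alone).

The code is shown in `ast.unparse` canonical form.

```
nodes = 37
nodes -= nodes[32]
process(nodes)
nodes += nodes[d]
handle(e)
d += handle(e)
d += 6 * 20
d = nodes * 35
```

3

Transformed code:
tokens = 37
tokens -= tokens[32]
process(tokens)
tokens += tokens[d]
handle(e)
d += handle(e)
d += 6 * 20
d = tokens * 35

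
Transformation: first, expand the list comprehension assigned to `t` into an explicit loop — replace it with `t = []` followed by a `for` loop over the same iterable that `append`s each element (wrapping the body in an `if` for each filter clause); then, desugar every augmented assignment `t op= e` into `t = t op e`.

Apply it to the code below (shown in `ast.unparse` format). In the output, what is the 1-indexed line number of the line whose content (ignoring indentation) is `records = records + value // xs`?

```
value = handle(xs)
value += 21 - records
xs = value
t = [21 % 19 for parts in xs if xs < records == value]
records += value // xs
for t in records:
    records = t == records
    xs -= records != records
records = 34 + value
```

8

Transformed code:
value = handle(xs)
value = value + (21 - records)
xs = value
t = []
for parts in xs:
    if xs < records == value:
        t.append(21 % 19)
records = records + value // xs
for t in records:
    records = t == records
    xs = xs - (records != records)
records = 34 + value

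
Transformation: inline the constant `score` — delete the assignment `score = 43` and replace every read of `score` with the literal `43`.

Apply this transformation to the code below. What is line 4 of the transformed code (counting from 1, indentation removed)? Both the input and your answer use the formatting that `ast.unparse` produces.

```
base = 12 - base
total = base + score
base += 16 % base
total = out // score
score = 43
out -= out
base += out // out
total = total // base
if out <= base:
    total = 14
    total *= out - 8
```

Transformed code:
base = 12 - base
total = base + 43
base += 16 % base
total = out // 43
out -= out
base += out // out
total = total // base
if out <= base:
    total = 14
    total *= out - 8

total = out // 43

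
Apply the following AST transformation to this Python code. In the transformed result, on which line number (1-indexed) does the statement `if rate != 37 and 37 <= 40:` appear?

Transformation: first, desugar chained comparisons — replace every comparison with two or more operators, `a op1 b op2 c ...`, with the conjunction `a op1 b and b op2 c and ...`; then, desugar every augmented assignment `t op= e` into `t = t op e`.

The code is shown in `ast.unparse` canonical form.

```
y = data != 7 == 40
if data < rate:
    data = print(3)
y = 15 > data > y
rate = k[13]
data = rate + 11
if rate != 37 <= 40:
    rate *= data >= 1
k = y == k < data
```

Transformed code:
y = data != 7 and 7 == 40
if data < rate:
    data = print(3)
y = 15 > data and data > y
rate = k[13]
data = rate + 11
if rate != 37 and 37 <= 40:
    rate = rate * (data >= 1)
k = y == k and k < data

7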